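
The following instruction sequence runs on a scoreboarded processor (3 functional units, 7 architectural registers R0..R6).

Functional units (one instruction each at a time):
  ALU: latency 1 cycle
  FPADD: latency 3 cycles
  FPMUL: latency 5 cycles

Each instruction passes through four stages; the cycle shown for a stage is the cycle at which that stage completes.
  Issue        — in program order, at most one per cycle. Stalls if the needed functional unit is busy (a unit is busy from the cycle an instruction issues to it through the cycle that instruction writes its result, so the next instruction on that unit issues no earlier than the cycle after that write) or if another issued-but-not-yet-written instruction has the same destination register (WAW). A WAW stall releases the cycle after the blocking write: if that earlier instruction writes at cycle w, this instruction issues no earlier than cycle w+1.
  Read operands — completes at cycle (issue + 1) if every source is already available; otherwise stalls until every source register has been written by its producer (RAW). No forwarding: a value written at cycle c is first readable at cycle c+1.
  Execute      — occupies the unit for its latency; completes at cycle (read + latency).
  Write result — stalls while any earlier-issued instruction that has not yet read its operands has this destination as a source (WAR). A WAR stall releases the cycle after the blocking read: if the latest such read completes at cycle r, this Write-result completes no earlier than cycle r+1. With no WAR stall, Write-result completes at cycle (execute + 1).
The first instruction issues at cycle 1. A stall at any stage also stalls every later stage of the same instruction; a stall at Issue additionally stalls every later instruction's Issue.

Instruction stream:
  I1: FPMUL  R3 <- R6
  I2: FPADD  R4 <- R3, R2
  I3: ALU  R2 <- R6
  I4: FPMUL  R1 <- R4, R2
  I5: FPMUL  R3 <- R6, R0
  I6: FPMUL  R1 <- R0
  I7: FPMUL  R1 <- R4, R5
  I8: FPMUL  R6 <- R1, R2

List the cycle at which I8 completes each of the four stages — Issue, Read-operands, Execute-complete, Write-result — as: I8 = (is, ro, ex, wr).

I8 = (45, 46, 51, 52)

c1: I1 dispatched to FPMUL
c2: I1 operands ready | I2 dispatched to FPADD
c3: I3 dispatched to ALU
c4: I3 operands ready
c5: I3 complete
c7: I1 complete
c8: R3←I1
c9: I2 operands ready | I4 dispatched to FPMUL
c10: R2←I3
c12: I2 complete
c13: R4←I2
c14: I4 operands ready
c19: I4 complete
c20: R1←I4
c21: I5 dispatched to FPMUL
c22: I5 operands ready
c27: I5 complete
c28: R3←I5
c29: I6 dispatched to FPMUL
c30: I6 operands ready
c35: I6 complete
c36: R1←I6
c37: I7 dispatched to FPMUL
c38: I7 operands ready
c43: I7 complete
c44: R1←I7
c45: I8 dispatched to FPMUL
c46: I8 operands ready
c51: I8 complete
c52: R6←I8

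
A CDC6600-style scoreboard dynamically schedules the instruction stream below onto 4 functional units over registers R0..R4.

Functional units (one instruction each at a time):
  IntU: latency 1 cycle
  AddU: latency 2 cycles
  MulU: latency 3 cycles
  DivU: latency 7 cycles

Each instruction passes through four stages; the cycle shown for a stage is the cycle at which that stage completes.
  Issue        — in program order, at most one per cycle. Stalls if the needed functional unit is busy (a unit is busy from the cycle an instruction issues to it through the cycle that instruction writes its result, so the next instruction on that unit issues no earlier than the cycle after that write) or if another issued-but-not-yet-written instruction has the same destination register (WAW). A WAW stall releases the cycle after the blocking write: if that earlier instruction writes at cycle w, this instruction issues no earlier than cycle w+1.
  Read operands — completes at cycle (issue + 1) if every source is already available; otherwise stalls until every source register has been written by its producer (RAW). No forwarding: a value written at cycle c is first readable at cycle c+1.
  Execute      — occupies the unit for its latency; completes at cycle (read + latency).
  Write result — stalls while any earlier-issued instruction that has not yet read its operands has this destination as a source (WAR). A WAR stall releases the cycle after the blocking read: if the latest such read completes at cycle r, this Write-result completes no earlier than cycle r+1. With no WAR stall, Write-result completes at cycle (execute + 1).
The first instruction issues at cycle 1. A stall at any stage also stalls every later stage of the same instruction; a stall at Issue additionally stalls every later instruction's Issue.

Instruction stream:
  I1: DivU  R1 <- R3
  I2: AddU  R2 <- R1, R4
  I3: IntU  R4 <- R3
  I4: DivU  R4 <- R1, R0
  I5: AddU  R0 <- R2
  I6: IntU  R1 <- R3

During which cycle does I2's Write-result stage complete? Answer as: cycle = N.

cycle = 14

I1  is:1  ro:2  ex:9  wr:10
I2  is:2  ro:11  ex:13  wr:14  — RAW R1: wait I1 write@10
I3  is:3  ro:4  ex:5  wr:12  — WAR R4: wait I2 read@11
I4  is:13  ro:14  ex:21  wr:22  — WAW R4: wait I3 write@12
I5  is:15  ro:16  ex:18  wr:19  — struct: AddU busy until I2 writes@14
I6  is:16  ro:17  ex:18  wr:19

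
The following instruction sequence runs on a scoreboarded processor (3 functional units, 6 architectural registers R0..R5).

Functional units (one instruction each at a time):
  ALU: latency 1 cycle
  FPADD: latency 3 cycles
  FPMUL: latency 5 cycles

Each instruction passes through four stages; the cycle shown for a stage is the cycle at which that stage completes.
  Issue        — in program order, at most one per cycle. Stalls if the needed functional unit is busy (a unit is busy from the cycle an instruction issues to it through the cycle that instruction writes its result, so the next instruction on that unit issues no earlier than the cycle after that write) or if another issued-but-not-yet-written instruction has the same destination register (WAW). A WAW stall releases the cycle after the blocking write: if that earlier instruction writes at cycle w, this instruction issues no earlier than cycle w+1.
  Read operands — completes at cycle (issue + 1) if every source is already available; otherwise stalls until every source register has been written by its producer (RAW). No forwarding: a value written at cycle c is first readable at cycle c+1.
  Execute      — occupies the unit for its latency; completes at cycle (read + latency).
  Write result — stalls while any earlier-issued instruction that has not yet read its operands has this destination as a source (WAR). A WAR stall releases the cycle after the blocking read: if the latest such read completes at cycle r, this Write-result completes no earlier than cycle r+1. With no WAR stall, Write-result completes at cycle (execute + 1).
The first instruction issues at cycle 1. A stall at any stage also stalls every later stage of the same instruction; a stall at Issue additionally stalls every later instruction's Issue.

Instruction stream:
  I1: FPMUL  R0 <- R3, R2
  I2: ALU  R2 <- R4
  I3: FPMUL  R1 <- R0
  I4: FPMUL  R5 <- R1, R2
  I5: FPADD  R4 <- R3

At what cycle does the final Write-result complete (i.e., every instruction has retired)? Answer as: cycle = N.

cycle = 24

cycle 1: I1→FPMUL
cycle 2: I1 RO | I2→ALU
cycle 3: I2 RO
cycle 4: I2 EX
cycle 5: I2 WR R2
cycle 7: I1 EX
cycle 8: I1 WR R0
cycle 9: I3→FPMUL
cycle 10: I3 RO
cycle 15: I3 EX
cycle 16: I3 WR R1
cycle 17: I4→FPMUL
cycle 18: I4 RO | I5→FPADD
cycle 19: I5 RO
cycle 22: I5 EX
cycle 23: I4 EX | I5 WR R4
cycle 24: I4 WR R5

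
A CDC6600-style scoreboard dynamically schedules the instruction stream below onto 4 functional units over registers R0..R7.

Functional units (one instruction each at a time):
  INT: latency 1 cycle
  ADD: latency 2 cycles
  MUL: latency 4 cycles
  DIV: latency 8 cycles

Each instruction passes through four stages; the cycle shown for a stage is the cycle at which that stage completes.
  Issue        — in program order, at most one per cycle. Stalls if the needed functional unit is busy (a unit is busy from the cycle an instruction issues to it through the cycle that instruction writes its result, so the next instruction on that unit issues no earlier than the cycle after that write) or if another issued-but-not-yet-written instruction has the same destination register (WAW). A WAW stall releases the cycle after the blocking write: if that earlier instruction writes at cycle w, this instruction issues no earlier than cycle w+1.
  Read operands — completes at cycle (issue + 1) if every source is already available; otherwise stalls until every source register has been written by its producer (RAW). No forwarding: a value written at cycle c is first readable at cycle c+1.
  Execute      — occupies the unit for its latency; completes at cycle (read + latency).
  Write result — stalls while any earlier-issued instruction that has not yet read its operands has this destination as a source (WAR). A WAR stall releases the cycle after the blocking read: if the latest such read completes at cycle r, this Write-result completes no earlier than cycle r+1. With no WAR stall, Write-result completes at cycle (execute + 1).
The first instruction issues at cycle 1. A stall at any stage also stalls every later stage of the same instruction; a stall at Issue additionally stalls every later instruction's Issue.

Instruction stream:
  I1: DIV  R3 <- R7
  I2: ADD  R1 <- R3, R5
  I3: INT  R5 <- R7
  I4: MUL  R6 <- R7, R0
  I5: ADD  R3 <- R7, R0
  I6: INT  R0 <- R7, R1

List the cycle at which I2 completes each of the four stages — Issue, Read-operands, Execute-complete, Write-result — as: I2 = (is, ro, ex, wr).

I2 = (2, 12, 14, 15)

I1: IS=1 RO=2 EX=10 WR=11
I2: IS=2 RO=12 EX=14 WR=15  [RAW R3: wait I1 write@11]
I3: IS=3 RO=4 EX=5 WR=13  [WAR R5: wait I2 read@12]
I4: IS=4 RO=5 EX=9 WR=10
I5: IS=16 RO=17 EX=19 WR=20  [struct: ADD busy until I2 writes@15]
I6: IS=17 RO=18 EX=19 WR=20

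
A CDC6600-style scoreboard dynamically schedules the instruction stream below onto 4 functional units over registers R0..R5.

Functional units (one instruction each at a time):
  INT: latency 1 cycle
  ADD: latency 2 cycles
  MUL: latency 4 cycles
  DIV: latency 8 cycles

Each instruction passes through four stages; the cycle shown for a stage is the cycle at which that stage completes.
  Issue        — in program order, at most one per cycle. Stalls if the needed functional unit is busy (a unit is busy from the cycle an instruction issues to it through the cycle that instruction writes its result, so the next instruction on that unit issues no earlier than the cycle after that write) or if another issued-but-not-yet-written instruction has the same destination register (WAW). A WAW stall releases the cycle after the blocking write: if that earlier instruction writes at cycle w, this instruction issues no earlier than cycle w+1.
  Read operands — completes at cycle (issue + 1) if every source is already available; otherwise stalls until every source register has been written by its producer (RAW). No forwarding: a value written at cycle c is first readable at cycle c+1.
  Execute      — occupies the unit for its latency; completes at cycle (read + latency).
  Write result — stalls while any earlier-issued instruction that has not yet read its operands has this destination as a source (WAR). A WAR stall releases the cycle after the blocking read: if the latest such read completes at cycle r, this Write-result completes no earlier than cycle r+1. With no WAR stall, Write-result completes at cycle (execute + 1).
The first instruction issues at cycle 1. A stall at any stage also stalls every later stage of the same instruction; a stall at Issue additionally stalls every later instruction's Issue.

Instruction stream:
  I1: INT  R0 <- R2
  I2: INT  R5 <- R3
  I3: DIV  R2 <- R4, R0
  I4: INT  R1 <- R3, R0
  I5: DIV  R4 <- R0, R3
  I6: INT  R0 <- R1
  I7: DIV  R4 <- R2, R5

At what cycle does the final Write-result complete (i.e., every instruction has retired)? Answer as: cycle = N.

I1 -> (1, 2, 3, 4)
I2 -> (5, 6, 7, 8)  // struct: INT busy until I1 writes@4
I3 -> (6, 7, 15, 16)
I4 -> (9, 10, 11, 12)  // struct: INT busy until I2 writes@8
I5 -> (17, 18, 26, 27)  // struct: DIV busy until I3 writes@16
I6 -> (18, 19, 20, 21)
I7 -> (28, 29, 37, 38)  // struct: DIV busy until I5 writes@27

cycle = 38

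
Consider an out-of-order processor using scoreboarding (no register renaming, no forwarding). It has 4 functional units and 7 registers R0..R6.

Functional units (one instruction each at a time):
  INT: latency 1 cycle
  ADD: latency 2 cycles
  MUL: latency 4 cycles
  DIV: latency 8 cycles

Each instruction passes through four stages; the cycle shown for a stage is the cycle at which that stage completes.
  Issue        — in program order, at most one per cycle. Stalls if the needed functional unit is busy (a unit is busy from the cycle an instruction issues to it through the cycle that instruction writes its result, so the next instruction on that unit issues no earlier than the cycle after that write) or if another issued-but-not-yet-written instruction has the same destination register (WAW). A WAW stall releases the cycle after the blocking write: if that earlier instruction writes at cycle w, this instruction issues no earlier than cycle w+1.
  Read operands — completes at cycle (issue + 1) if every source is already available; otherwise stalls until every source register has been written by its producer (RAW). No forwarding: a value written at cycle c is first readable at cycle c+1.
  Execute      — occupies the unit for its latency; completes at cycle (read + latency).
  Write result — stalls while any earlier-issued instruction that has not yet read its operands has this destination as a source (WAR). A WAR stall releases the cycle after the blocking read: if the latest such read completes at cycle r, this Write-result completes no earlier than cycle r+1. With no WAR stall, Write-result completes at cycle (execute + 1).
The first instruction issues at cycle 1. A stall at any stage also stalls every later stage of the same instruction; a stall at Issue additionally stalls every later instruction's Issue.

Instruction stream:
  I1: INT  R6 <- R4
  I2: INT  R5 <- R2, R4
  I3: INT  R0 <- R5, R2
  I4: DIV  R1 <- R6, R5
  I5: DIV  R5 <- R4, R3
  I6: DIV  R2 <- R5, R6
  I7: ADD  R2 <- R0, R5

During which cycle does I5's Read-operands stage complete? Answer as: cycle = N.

cycle = 22

[I1] 1/2/3/4
[I2] 5/6/7/8  (struct: INT busy until I1 writes@4)
[I3] 9/10/11/12  (struct: INT busy until I2 writes@8)
[I4] 10/11/19/20
[I5] 21/22/30/31  (struct: DIV busy until I4 writes@20)
[I6] 32/33/41/42  (struct: DIV busy until I5 writes@31)
[I7] 43/44/46/47  (WAW R2: wait I6 write@42)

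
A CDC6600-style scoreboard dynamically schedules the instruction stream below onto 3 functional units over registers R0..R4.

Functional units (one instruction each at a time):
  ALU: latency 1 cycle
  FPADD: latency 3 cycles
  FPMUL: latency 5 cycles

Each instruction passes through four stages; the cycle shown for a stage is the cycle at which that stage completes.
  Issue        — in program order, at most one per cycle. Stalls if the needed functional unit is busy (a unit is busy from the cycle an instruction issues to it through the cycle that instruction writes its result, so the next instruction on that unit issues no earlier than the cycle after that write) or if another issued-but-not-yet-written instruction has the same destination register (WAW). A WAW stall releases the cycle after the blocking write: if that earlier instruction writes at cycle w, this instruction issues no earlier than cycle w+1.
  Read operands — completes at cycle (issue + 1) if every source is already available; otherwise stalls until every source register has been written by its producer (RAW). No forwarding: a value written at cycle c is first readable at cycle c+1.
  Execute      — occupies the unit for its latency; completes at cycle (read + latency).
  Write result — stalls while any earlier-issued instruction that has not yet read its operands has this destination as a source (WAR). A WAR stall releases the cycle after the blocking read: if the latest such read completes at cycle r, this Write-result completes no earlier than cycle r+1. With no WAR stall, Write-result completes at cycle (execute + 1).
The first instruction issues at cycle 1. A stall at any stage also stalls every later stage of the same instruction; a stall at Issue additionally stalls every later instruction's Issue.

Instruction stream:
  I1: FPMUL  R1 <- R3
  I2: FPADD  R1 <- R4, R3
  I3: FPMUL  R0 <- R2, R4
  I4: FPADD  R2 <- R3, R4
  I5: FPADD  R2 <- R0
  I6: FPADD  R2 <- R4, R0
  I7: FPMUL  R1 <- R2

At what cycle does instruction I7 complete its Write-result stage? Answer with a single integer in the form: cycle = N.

I1: IS=1 RO=2 EX=7 WR=8
I2: IS=9 RO=10 EX=13 WR=14  [WAW R1: wait I1 write@8]
I3: IS=10 RO=11 EX=16 WR=17
I4: IS=15 RO=16 EX=19 WR=20  [struct: FPADD busy until I2 writes@14]
I5: IS=21 RO=22 EX=25 WR=26  [struct: FPADD busy until I4 writes@20]
I6: IS=27 RO=28 EX=31 WR=32  [struct: FPADD busy until I5 writes@26]
I7: IS=28 RO=33 EX=38 WR=39  [RAW R2: wait I6 write@32]

cycle = 39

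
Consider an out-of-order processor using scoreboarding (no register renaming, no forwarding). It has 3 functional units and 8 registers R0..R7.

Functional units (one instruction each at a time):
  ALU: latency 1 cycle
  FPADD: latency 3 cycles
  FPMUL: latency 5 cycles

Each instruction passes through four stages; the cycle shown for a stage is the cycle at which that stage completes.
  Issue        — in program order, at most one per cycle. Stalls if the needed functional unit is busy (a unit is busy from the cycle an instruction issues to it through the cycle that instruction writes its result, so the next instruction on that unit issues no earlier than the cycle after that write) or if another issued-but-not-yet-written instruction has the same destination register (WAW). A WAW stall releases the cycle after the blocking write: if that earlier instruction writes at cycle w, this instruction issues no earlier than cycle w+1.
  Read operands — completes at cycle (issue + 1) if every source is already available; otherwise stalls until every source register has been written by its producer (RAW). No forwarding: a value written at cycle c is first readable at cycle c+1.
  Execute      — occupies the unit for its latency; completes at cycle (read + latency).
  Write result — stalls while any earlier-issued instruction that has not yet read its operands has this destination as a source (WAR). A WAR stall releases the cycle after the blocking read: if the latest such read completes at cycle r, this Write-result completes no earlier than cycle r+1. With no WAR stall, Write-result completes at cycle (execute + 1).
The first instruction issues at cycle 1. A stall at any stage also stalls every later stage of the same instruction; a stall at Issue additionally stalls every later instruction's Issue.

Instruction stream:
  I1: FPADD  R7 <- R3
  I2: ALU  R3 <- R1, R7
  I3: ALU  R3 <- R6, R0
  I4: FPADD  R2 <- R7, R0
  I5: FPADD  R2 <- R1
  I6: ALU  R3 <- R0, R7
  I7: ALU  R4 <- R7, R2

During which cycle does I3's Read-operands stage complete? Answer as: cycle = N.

I1 -> (1, 2, 5, 6)
I2 -> (2, 7, 8, 9)  // RAW R7: wait I1 write@6
I3 -> (10, 11, 12, 13)  // struct: ALU busy until I2 writes@9
I4 -> (11, 12, 15, 16)
I5 -> (17, 18, 21, 22)  // struct: FPADD busy until I4 writes@16
I6 -> (18, 19, 20, 21)
I7 -> (22, 23, 24, 25)  // struct: ALU busy until I6 writes@21

cycle = 11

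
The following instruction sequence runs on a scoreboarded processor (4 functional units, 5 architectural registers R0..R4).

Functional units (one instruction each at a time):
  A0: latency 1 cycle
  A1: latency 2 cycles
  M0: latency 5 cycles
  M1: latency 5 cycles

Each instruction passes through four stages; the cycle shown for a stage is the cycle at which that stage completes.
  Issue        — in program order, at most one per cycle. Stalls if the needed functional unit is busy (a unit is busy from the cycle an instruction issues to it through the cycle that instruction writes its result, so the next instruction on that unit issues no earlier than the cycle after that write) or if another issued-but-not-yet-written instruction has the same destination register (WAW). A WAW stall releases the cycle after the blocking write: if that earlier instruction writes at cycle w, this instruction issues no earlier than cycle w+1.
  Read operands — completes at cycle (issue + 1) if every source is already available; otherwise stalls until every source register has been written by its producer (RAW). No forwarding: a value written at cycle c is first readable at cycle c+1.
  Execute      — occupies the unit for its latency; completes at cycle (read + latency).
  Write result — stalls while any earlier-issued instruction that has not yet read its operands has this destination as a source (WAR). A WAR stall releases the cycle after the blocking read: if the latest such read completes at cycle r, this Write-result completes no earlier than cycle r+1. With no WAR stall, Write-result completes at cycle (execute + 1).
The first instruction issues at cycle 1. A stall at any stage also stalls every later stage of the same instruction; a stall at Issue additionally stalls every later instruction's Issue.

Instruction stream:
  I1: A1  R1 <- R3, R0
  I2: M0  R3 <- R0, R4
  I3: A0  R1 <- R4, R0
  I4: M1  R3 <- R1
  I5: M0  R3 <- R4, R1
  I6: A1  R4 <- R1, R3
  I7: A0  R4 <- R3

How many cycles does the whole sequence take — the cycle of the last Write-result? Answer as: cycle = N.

cycle = 33

I1  is:1  ro:2  ex:4  wr:5
I2  is:2  ro:3  ex:8  wr:9
I3  is:6  ro:7  ex:8  wr:9  — WAW R1: wait I1 write@5
I4  is:10  ro:11  ex:16  wr:17  — WAW R3: wait I2 write@9
I5  is:18  ro:19  ex:24  wr:25  — WAW R3: wait I4 write@17
I6  is:19  ro:26  ex:28  wr:29  — RAW R3: wait I5 write@25
I7  is:30  ro:31  ex:32  wr:33  — WAW R4: wait I6 write@29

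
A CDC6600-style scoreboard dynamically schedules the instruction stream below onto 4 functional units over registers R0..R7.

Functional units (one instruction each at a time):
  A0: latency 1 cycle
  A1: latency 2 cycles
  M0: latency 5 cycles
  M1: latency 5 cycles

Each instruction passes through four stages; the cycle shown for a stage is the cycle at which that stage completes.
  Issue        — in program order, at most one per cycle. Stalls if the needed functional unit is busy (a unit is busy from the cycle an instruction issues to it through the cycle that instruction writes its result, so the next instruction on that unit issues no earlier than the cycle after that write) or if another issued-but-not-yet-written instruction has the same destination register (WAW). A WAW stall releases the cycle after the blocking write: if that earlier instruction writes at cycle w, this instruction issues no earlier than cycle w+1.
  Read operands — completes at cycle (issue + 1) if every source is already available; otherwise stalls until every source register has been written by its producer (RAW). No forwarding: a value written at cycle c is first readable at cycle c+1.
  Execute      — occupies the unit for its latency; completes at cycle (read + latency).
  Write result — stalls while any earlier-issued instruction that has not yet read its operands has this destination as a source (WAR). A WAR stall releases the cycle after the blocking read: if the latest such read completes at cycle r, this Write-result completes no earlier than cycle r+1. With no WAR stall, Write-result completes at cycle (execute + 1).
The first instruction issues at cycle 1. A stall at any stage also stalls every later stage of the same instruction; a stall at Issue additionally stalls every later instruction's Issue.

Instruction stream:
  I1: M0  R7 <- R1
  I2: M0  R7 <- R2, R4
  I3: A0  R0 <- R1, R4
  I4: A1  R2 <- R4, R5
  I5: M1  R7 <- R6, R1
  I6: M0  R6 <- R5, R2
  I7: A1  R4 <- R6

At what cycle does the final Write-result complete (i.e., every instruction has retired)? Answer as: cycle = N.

cycle = 29

I1 -> (1, 2, 7, 8)
I2 -> (9, 10, 15, 16)  // struct: M0 busy until I1 writes@8
I3 -> (10, 11, 12, 13)
I4 -> (11, 12, 14, 15)
I5 -> (17, 18, 23, 24)  // WAW R7: wait I2 write@16
I6 -> (18, 19, 24, 25)
I7 -> (19, 26, 28, 29)  // RAW R6: wait I6 write@25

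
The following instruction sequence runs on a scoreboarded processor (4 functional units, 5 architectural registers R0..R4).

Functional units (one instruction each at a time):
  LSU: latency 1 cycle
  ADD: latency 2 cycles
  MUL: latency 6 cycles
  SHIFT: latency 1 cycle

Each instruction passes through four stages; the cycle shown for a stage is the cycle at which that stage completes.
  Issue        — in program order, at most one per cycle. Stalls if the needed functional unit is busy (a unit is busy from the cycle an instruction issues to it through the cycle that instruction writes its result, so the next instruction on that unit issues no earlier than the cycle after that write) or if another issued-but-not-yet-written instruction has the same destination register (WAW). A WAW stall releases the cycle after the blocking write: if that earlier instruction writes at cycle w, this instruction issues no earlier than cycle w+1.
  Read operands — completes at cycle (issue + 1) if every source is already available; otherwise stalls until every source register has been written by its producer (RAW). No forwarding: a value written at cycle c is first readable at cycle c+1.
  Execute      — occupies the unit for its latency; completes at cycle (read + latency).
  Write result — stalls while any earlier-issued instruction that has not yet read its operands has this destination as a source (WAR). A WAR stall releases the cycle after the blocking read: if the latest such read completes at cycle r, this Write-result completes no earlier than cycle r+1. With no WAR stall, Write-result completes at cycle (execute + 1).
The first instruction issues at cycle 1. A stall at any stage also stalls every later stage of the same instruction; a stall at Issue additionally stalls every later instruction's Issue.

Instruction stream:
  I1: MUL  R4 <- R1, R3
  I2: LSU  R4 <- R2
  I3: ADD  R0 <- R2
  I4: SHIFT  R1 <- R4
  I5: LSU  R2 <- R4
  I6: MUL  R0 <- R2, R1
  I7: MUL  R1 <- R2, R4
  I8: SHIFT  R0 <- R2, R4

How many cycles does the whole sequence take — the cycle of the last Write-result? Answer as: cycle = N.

1) issue 1, read 2, done 8, write 9
2) issue 10, read 11, done 12, write 13  <WAW R4: wait I1 write@9>
3) issue 11, read 12, done 14, write 15
4) issue 12, read 14, done 15, write 16  <RAW R4: wait I2 write@13>
5) issue 14, read 15, done 16, write 17  <struct: LSU busy until I2 writes@13>
6) issue 16, read 18, done 24, write 25  <WAW R0: wait I3 write@15 / RAW R2: wait I5 write@17>
7) issue 26, read 27, done 33, write 34  <struct: MUL busy until I6 writes@25>
8) issue 27, read 28, done 29, write 30

cycle = 34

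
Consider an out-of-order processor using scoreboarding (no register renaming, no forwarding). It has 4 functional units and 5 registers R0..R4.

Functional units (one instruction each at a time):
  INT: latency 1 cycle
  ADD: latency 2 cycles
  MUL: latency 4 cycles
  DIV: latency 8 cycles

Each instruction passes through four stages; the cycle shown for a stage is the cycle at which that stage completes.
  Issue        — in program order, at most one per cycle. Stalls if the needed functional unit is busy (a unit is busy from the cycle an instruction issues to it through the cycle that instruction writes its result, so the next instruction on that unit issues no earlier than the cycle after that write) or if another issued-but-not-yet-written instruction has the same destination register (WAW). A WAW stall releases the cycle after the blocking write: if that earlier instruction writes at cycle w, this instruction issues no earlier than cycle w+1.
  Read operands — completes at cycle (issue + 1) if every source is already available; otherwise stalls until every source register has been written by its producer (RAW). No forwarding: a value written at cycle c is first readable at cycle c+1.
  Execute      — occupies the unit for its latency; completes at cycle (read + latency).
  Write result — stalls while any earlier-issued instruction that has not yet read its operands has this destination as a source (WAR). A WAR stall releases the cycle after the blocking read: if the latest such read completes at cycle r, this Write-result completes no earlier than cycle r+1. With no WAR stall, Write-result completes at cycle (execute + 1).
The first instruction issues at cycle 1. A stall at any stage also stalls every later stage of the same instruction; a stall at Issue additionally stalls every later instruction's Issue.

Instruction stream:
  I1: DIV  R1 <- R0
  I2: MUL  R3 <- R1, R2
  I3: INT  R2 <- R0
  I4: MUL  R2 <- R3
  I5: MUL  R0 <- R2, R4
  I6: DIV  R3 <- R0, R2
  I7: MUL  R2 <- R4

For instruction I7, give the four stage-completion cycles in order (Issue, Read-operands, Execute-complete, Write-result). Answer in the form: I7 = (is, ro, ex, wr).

  I1 | 1 | 2 | 10 | 11
  I2 | 2 | 12 | 16 | 17   RAW R1: wait I1 write@11
  I3 | 3 | 4 | 5 | 13   WAR R2: wait I2 read@12
  I4 | 18 | 19 | 23 | 24   struct: MUL busy until I2 writes@17
  I5 | 25 | 26 | 30 | 31   struct: MUL busy until I4 writes@24
  I6 | 26 | 32 | 40 | 41   RAW R0: wait I5 write@31
  I7 | 32 | 33 | 37 | 38   struct: MUL busy until I5 writes@31

I7 = (32, 33, 37, 38)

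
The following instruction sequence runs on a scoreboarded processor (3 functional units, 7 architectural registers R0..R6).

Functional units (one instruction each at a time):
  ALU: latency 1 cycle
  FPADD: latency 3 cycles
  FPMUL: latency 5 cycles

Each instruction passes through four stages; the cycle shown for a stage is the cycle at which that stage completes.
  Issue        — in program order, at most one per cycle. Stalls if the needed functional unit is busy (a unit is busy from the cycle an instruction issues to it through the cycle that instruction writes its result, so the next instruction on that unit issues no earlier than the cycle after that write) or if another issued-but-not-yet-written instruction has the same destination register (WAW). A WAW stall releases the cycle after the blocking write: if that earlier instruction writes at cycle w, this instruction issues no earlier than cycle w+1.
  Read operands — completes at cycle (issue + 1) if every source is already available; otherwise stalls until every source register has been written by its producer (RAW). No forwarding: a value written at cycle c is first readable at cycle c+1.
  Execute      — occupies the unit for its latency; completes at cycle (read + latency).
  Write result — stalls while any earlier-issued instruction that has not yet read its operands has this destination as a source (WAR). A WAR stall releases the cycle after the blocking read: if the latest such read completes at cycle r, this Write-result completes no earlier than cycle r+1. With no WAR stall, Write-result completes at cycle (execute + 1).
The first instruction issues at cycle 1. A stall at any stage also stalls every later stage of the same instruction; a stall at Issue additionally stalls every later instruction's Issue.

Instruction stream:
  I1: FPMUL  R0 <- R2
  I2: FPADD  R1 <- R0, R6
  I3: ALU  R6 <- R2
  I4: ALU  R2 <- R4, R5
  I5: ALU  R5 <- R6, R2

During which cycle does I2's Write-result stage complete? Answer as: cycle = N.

cycle = 13

I1  is:1  ro:2  ex:7  wr:8
I2  is:2  ro:9  ex:12  wr:13  — RAW R0: wait I1 write@8
I3  is:3  ro:4  ex:5  wr:10  — WAR R6: wait I2 read@9
I4  is:11  ro:12  ex:13  wr:14  — struct: ALU busy until I3 writes@10
I5  is:15  ro:16  ex:17  wr:18  — struct: ALU busy until I4 writes@14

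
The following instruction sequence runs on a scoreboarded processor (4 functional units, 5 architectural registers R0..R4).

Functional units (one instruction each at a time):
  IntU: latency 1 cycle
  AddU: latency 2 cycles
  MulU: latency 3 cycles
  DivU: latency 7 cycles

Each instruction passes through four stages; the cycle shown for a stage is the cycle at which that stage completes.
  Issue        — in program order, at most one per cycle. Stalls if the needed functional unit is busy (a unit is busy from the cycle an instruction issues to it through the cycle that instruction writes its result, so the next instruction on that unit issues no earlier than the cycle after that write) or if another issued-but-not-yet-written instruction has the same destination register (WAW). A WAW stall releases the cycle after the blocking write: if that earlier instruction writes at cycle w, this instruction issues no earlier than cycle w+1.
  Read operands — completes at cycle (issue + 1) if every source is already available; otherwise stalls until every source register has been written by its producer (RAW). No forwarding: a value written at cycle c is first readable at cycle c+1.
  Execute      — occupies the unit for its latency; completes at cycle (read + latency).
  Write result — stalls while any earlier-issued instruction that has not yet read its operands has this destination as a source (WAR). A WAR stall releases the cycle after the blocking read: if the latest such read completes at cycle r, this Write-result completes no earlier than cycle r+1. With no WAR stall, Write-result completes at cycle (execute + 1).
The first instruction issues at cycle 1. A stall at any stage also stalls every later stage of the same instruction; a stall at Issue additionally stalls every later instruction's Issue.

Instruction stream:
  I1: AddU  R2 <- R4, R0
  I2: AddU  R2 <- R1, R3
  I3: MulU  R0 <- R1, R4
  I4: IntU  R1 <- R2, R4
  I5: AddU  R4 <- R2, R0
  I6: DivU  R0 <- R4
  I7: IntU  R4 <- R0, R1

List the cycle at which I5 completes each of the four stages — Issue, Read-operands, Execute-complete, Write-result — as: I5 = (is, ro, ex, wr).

I5 = (11, 13, 15, 16)

[I1] 1/2/4/5
[I2] 6/7/9/10  (struct: AddU busy until I1 writes@5)
[I3] 7/8/11/12
[I4] 8/11/12/13  (RAW R2: wait I2 write@10)
[I5] 11/13/15/16  (struct: AddU busy until I2 writes@10; RAW R0: wait I3 write@12)
[I6] 13/17/24/25  (WAW R0: wait I3 write@12; RAW R4: wait I5 write@16)
[I7] 17/26/27/28  (WAW R4: wait I5 write@16; RAW R0: wait I6 write@25)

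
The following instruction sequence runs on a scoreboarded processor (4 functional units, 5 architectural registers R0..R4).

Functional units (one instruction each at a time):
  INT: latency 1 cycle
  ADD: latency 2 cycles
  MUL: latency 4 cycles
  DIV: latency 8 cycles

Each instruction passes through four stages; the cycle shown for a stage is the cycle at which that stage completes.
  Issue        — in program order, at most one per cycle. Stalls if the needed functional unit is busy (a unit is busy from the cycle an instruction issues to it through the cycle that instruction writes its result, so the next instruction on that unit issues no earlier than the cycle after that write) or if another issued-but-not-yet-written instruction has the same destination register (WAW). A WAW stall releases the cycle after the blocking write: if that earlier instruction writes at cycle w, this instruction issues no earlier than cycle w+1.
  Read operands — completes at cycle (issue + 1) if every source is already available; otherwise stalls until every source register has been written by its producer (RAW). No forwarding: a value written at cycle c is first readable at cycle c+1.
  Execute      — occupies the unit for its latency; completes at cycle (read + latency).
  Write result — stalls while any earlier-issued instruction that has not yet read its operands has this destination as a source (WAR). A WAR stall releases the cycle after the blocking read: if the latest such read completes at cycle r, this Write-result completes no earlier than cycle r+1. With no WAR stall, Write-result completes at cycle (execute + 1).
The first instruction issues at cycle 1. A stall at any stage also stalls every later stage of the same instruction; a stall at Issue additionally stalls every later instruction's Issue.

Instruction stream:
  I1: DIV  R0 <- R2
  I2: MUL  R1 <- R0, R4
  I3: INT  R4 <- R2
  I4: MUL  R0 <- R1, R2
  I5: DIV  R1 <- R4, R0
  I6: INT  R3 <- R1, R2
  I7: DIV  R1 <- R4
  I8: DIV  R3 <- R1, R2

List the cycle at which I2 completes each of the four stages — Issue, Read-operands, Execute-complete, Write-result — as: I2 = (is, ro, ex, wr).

cycle 1: issue I1 (DIV)
cycle 2: I1 read-ops · issue I2 (MUL)
cycle 3: issue I3 (INT)
cycle 4: I3 read-ops
cycle 5: I3 finished on INT
cycle 10: I1 finished on DIV
cycle 11: I1→R0
cycle 12: I2 read-ops
cycle 13: I3→R4
cycle 16: I2 finished on MUL
cycle 17: I2→R1
cycle 18: issue I4 (MUL)
cycle 19: I4 read-ops · issue I5 (DIV)
cycle 20: issue I6 (INT)
cycle 23: I4 finished on MUL
cycle 24: I4→R0
cycle 25: I5 read-ops
cycle 33: I5 finished on DIV
cycle 34: I5→R1
cycle 35: I6 read-ops · issue I7 (DIV)
cycle 36: I6 finished on INT · I7 read-ops
cycle 37: I6→R3
cycle 44: I7 finished on DIV
cycle 45: I7→R1
cycle 46: issue I8 (DIV)
cycle 47: I8 read-ops
cycle 55: I8 finished on DIV
cycle 56: I8→R3

I2 = (2, 12, 16, 17)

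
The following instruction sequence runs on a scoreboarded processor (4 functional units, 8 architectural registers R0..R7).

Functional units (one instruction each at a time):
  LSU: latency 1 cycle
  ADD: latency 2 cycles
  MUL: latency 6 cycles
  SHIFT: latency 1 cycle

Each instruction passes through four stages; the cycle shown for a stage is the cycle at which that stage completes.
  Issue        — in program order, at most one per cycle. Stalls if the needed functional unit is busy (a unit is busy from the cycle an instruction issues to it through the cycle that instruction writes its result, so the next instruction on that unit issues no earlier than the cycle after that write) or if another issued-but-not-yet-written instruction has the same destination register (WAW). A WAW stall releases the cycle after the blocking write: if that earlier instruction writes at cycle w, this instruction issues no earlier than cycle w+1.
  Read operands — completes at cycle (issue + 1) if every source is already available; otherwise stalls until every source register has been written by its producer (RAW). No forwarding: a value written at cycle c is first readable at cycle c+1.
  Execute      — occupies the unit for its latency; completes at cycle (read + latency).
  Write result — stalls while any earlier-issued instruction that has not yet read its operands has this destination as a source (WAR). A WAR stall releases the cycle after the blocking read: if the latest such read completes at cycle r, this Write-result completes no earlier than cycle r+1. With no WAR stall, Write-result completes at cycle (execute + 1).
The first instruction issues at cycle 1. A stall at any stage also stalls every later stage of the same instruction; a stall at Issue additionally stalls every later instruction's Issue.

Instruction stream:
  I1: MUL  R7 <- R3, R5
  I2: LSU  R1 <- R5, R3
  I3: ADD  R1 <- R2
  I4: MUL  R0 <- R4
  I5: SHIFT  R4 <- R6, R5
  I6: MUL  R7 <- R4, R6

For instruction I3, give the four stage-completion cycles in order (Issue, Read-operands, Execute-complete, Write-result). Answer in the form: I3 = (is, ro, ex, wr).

I1: IS=1 RO=2 EX=8 WR=9
I2: IS=2 RO=3 EX=4 WR=5
I3: IS=6 RO=7 EX=9 WR=10  [WAW R1: wait I2 write@5]
I4: IS=10 RO=11 EX=17 WR=18  [struct: MUL busy until I1 writes@9]
I5: IS=11 RO=12 EX=13 WR=14
I6: IS=19 RO=20 EX=26 WR=27  [struct: MUL busy until I4 writes@18]

I3 = (6, 7, 9, 10)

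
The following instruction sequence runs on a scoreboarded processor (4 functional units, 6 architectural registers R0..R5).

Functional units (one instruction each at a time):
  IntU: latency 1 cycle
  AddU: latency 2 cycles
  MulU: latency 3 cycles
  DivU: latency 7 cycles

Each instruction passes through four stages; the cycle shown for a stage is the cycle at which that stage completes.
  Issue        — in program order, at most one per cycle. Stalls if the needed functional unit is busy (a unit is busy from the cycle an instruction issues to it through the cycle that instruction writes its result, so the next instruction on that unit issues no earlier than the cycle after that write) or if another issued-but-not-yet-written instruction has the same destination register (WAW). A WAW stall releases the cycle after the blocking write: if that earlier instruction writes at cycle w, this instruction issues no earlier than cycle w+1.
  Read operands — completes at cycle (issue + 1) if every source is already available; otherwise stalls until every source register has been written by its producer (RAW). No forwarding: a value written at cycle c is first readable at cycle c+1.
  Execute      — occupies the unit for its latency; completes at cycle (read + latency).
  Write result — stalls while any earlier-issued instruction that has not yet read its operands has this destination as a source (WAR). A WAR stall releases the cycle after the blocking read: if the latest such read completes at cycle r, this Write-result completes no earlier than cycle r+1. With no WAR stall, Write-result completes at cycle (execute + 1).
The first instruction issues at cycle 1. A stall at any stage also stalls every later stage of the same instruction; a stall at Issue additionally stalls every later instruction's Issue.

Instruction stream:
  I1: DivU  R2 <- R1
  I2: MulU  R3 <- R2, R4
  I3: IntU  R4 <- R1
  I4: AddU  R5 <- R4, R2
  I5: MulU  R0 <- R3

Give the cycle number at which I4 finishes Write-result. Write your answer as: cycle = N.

cycle = 16

t=1  I1 issues→DivU
t=2  I1 reads · I2 issues→MulU
t=3  I3 issues→IntU
t=4  I3 reads · I4 issues→AddU
t=5  I3 exec-done
t=9  I1 exec-done
t=10  I1 writes R2
t=11  I2 reads
t=12  I3 writes R4
t=13  I4 reads
t=14  I2 exec-done
t=15  I2 writes R3 · I4 exec-done
t=16  I4 writes R5 · I5 issues→MulU
t=17  I5 reads
t=20  I5 exec-done
t=21  I5 writes R0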